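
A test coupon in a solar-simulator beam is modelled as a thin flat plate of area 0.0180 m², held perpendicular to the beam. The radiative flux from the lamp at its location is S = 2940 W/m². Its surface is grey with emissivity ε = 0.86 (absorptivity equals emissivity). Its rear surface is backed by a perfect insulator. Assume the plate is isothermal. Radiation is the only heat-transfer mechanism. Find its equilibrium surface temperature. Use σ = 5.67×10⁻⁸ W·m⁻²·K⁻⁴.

At equilibrium, absorbed power = emitted power.
Absorbing cross-section = A = 0.01800 m²; emitting surface = A = 0.01800 m² (ratio 1).
εS·A_cross = εσ·A_surf·T⁴  ⇒  T⁴ = S/(1σ)   (ε cancels).
T⁴ = 2940/(1·5.67×10⁻⁸) = 5.185×10¹⁰ K⁴.
T = (5.185×10¹⁰)^(1/4).

T ≈ 477 K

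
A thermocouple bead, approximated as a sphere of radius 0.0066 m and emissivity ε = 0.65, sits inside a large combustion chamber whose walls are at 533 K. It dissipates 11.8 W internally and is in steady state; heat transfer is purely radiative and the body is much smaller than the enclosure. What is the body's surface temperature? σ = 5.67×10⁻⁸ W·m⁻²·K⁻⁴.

T ≈ 903 K

For a small grey body in a large enclosure, net radiated power = εσA(T⁴ − T_w⁴).
Steady state: P = εσA(T⁴ − T_w⁴) with A = 4πr² = 5.474×10⁻⁴ m².
T⁴ = P/(εσA) + T_w⁴ = 11.8/(0.65·5.67×10⁻⁸·5.474×10⁻⁴) + (533)⁴
    = 5.849×10¹¹ + 8.071×10¹⁰ = 6.656×10¹¹ K⁴.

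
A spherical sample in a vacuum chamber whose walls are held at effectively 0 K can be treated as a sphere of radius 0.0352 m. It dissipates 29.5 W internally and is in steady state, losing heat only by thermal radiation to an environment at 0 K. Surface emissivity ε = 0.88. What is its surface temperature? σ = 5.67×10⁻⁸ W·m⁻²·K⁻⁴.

Steady state: internal power = radiated power, P = εσA T⁴.
Radiating area A = 4πr² = 0.01557 m².
T⁴ = P/(εσA) = 29.5/(0.88·5.67×10⁻⁸·0.01557) = 3.797×10¹⁰ K⁴.
T = (3.797×10¹⁰)^(1/4).

T ≈ 441 K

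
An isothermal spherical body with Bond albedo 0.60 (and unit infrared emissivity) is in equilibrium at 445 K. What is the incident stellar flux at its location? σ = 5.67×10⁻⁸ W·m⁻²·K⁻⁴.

S ≈ 22200 W/m²

(1−a)S·πr² = σ·4πr²·T⁴ ⇒ S = 4σT⁴/(1−a).
S = 4·5.67×10⁻⁸·3.921×10¹⁰/0.400.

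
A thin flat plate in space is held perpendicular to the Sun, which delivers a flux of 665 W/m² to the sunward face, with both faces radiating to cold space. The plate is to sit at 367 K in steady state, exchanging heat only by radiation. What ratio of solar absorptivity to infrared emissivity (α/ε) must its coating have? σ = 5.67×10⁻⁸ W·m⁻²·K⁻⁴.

Balance: αS·A = εσ·2A·T⁴ ⇒ α/ε = 2σT⁴/S.
α/ε = 2·5.67×10⁻⁸·(367)⁴/665 = 2·5.67×10⁻⁸·1.814×10¹⁰/665.

α/ε ≈ 3.09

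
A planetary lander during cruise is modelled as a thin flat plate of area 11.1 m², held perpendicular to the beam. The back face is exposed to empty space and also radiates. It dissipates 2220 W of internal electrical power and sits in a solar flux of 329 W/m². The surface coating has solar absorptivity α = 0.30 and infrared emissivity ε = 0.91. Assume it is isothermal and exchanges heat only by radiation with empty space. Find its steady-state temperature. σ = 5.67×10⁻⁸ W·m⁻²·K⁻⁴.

At steady state, absorbed solar power + internal power = radiated power.
Absorbed: α·S·A_cross = 0.30·329·11.10 = 1096 W (cross-section A).
Total input = 1096 + 2220 = 3316 W.
Radiated: εσ·A_surf·T⁴ with A_surf = 2A = 22.20 m².
T⁴ = 3316/(0.91·5.67×10⁻⁸·22.20) = 2.895×10⁹ K⁴.

T ≈ 232 K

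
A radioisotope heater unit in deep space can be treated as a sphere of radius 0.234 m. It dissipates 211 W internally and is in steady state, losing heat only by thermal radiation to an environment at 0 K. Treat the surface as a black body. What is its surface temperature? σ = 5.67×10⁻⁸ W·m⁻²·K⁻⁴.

T ≈ 271 K

Steady state: internal power = radiated power, P = εσA T⁴.
Radiating area A = 4πr² = 0.6881 m².
T⁴ = P/(εσA) = 211/(1.0·5.67×10⁻⁸·0.6881) = 5.408×10⁹ K⁴.
T = (5.408×10⁹)^(1/4).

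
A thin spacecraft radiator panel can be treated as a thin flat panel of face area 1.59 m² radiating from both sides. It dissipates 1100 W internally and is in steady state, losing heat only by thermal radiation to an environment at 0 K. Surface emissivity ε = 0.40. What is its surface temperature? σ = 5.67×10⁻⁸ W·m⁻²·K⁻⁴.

T ≈ 351 K

Steady state: internal power = radiated power, P = εσA T⁴.
Radiating area A = 2·1.59 = 3.180 m².
T⁴ = P/(εσA) = 1100/(0.40·5.67×10⁻⁸·3.180) = 1.525×10¹⁰ K⁴.
T = (1.525×10¹⁰)^(1/4).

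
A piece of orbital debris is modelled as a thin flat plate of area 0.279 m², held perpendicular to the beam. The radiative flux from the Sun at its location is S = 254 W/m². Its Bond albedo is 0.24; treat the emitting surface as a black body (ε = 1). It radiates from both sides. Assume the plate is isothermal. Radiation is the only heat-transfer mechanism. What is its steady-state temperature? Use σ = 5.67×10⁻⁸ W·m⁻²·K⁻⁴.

At equilibrium, absorbed power = emitted power.
Absorbing cross-section = A = 0.2790 m²; emitting surface = 2A = 0.5580 m² (ratio 2).
(1−a)S·A_cross = εσ·A_surf·T⁴  ⇒  T⁴ = (1−a)S/(2σ).
T⁴ = 0.760·254/(2·5.67×10⁻⁸) = 1.702×10⁹ K⁴.
T = (1.702×10⁹)^(1/4).

T ≈ 203 K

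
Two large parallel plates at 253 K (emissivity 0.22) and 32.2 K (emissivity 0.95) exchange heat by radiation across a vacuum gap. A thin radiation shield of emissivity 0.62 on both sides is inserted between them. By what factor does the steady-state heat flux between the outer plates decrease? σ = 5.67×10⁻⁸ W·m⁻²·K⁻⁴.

factor ≈ 1.48

Without shield: q₀ = σΔ(T⁴)/(1/ε₁+1/ε₂−1) with denominator 4.598.
With shield the two gaps are in series; the resistances add: (1/ε₁+1/ε_s−1)+(1/ε_s+1/ε₂−1) = 5.158+1.666 = 6.824.
Heat-flux ratio q₀/q = 6.824/4.598.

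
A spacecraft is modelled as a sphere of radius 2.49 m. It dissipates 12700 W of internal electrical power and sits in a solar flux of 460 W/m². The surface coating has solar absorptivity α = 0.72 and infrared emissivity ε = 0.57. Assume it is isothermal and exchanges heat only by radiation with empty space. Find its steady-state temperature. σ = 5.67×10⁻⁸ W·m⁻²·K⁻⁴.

T ≈ 295 K

At steady state, absorbed solar power + internal power = radiated power.
Absorbed: α·S·A_cross = 0.72·460·19.48 = 6451 W (cross-section πr²).
Total input = 6451 + 12700 = 19150 W.
Radiated: εσ·A_surf·T⁴ with A_surf = 4πr² = 77.91 m².
T⁴ = 19150/(0.57·5.67×10⁻⁸·77.91) = 7.606×10⁹ K⁴.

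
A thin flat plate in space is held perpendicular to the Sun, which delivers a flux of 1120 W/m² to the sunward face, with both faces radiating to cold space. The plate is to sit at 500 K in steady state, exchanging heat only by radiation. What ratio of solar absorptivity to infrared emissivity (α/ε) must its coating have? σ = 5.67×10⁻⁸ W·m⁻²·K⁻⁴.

α/ε ≈ 6.33

Balance: αS·A = εσ·2A·T⁴ ⇒ α/ε = 2σT⁴/S.
α/ε = 2·5.67×10⁻⁸·(500)⁴/1120 = 2·5.67×10⁻⁸·6.250×10¹⁰/1120.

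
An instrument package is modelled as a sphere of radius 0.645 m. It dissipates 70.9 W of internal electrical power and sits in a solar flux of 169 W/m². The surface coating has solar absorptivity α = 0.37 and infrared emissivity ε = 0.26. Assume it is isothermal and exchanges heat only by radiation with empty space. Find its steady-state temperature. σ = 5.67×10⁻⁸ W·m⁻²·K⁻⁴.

T ≈ 211 K

At steady state, absorbed solar power + internal power = radiated power.
Absorbed: α·S·A_cross = 0.37·169·1.307 = 81.73 W (cross-section πr²).
Total input = 81.73 + 70.9 = 152.6 W.
Radiated: εσ·A_surf·T⁴ with A_surf = 4πr² = 5.228 m².
T⁴ = 152.6/(0.26·5.67×10⁻⁸·5.228) = 1.980×10⁹ K⁴.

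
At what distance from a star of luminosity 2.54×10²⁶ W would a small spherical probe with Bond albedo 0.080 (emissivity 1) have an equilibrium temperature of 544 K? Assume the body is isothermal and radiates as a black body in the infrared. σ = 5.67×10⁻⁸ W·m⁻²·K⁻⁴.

d ≈ 3.06×10¹⁰ m

For an isothermal black-emitting sphere, (1−a)S·πr² = σ·4πr²·T⁴ ⇒ S = 4σT⁴/(1−a).
S = 4·5.67×10⁻⁸·(544)⁴/0.920 = 21590 W/m².
Flux falls as S = L/(4πd²), so d = √(L/(4πS)) = √(2.54×10²⁶/(4π·21590)).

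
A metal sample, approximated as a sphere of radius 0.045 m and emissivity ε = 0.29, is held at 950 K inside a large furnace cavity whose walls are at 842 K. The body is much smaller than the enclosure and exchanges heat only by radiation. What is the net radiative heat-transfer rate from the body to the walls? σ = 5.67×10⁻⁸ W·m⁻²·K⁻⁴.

For a small grey body in a large enclosure: P_net = εσA(T_body⁴ − T_wall⁴).
A = 4πr² = 0.02545 m²; T_body⁴ − T_wall⁴ = 8.145×10¹¹ − 5.026×10¹¹ = 3.119×10¹¹ K⁴.
|P_net| = 0.29·5.67×10⁻⁸·0.02545·3.119×10¹¹.

P_net ≈ 130 W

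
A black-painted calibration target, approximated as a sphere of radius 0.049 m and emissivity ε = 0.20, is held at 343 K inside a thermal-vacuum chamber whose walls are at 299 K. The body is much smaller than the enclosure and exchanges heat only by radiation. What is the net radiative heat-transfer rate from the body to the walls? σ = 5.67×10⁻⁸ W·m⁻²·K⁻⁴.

P_net ≈ 2.00 W

For a small grey body in a large enclosure: P_net = εσA(T_body⁴ − T_wall⁴).
A = 4πr² = 0.03017 m²; T_body⁴ − T_wall⁴ = 1.384×10¹⁰ − 7.993×10⁹ = 5.849×10⁹ K⁴.
|P_net| = 0.20·5.67×10⁻⁸·0.03017·5.849×10⁹.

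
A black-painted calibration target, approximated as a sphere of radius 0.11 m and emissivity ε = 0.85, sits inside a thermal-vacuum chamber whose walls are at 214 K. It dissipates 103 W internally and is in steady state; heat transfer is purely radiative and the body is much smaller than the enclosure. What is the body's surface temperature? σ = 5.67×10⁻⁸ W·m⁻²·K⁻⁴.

T ≈ 357 K

For a small grey body in a large enclosure, net radiated power = εσA(T⁴ − T_w⁴).
Steady state: P = εσA(T⁴ − T_w⁴) with A = 4πr² = 0.1521 m².
T⁴ = P/(εσA) + T_w⁴ = 103/(0.85·5.67×10⁻⁸·0.1521) + (214)⁴
    = 1.406×10¹⁰ + 2.097×10⁹ = 1.615×10¹⁰ K⁴.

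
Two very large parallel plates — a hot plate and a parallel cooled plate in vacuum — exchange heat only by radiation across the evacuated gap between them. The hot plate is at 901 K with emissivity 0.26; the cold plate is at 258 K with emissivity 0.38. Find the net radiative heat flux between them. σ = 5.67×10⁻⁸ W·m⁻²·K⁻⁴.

For two infinite grey parallel plates, q = σ(T₁⁴ − T₂⁴)/(1/ε₁ + 1/ε₂ − 1).
T₁⁴ − T₂⁴ = 6.590×10¹¹ − 4.431×10⁹ = 6.546×10¹¹ K⁴.
1/ε₁ + 1/ε₂ − 1 = 3.846 + 2.632 − 1 = 5.478.
q = 5.67×10⁻⁸ × 6.546×10¹¹ / 5.478.

q ≈ 6780 W/m²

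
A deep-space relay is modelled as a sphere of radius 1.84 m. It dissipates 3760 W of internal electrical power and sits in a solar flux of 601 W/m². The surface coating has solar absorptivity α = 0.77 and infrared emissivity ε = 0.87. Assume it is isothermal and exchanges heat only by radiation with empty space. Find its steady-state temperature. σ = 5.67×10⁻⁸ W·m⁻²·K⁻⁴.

At steady state, absorbed solar power + internal power = radiated power.
Absorbed: α·S·A_cross = 0.77·601·10.64 = 4922 W (cross-section πr²).
Total input = 4922 + 3760 = 8682 W.
Radiated: εσ·A_surf·T⁴ with A_surf = 4πr² = 42.54 m².
T⁴ = 8682/(0.87·5.67×10⁻⁸·42.54) = 4.137×10⁹ K⁴.

T ≈ 254 K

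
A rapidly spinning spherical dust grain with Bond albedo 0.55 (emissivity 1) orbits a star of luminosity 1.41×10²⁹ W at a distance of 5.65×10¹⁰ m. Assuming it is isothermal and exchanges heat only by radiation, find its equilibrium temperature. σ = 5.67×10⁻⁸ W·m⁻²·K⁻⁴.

T ≈ 1630 K

First find the stellar flux at distance d: S = L/(4πd²) = 1.41×10²⁹/(4π·(5.65×10¹⁰)²) = 3.515×10⁶ W/m².
For an isothermal sphere, absorbed (1−a)S·πr² = emitted σ·4πr²·T⁴, so T⁴ = (1−a)S/(4σ).
T⁴ = 0.450·3.515×10⁶/(4·5.67×10⁻⁸) = 6.974×10¹² K⁴.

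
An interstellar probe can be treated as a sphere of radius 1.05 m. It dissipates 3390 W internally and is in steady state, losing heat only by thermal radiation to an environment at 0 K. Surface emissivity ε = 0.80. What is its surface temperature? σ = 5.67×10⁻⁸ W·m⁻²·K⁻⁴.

Steady state: internal power = radiated power, P = εσA T⁴.
Radiating area A = 4πr² = 13.85 m².
T⁴ = P/(εσA) = 3390/(0.80·5.67×10⁻⁸·13.85) = 5.394×10⁹ K⁴.
T = (5.394×10⁹)^(1/4).

T ≈ 271 K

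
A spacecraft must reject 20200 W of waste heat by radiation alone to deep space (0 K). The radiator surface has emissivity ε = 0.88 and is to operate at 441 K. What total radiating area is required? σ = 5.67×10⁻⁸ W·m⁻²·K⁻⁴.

P = εσA T⁴ ⇒ A = P/(εσT⁴).
T⁴ = 3.782×10¹⁰ K⁴.
A = 20200/(0.88 × 5.67×10⁻⁸ × 3.782×10¹⁰).

A ≈ 10.7 m²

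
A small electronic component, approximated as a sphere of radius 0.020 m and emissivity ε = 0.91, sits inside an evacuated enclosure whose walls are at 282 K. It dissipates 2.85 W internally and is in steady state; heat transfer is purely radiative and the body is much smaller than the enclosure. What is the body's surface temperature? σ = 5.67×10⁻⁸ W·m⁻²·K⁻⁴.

For a small grey body in a large enclosure, net radiated power = εσA(T⁴ − T_w⁴).
Steady state: P = εσA(T⁴ − T_w⁴) with A = 4πr² = 0.005027 m².
T⁴ = P/(εσA) + T_w⁴ = 2.85/(0.91·5.67×10⁻⁸·0.005027) + (282)⁴
    = 1.099×10¹⁰ + 6.324×10⁹ = 1.731×10¹⁰ K⁴.

T ≈ 363 K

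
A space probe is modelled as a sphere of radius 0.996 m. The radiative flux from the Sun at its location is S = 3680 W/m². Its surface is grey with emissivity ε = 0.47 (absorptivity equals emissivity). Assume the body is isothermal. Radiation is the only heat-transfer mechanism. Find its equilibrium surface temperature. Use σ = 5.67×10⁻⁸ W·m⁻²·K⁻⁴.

At equilibrium, absorbed power = emitted power.
Absorbing cross-section = πr² = 3.117 m²; emitting surface = 4πr² = 12.47 m² (ratio 4).
εS·A_cross = εσ·A_surf·T⁴  ⇒  T⁴ = S/(4σ)   (ε cancels).
T⁴ = 3680/(4·5.67×10⁻⁸) = 1.623×10¹⁰ K⁴.
T = (1.623×10¹⁰)^(1/4).

T ≈ 357 K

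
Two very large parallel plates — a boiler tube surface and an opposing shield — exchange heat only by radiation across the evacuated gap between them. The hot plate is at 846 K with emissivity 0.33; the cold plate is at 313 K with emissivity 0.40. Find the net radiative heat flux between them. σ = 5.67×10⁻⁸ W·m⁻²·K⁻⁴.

q ≈ 6290 W/m²

For two infinite grey parallel plates, q = σ(T₁⁴ − T₂⁴)/(1/ε₁ + 1/ε₂ − 1).
T₁⁴ − T₂⁴ = 5.122×10¹¹ − 9.598×10⁹ = 5.027×10¹¹ K⁴.
1/ε₁ + 1/ε₂ − 1 = 3.030 + 2.500 − 1 = 4.530.
q = 5.67×10⁻⁸ × 5.027×10¹¹ / 4.530.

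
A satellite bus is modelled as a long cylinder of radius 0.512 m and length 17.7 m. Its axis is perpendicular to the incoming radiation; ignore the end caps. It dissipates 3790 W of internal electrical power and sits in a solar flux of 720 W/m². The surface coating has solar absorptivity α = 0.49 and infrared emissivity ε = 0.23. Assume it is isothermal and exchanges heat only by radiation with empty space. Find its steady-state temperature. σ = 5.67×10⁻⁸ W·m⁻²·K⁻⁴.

At steady state, absorbed solar power + internal power = radiated power.
Absorbed: α·S·A_cross = 0.49·720·18.12 = 6394 W (cross-section 2rL).
Total input = 6394 + 3790 = 10180 W.
Radiated: εσ·A_surf·T⁴ with A_surf = 2πrL = 56.94 m².
T⁴ = 10180/(0.23·5.67×10⁻⁸·56.94) = 1.372×10¹⁰ K⁴.

T ≈ 342 K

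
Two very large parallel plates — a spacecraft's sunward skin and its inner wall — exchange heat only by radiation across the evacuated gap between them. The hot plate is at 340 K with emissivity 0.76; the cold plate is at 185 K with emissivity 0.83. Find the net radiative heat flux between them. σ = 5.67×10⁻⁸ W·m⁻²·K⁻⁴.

For two infinite grey parallel plates, q = σ(T₁⁴ − T₂⁴)/(1/ε₁ + 1/ε₂ − 1).
T₁⁴ − T₂⁴ = 1.336×10¹⁰ − 1.171×10⁹ = 1.219×10¹⁰ K⁴.
1/ε₁ + 1/ε₂ − 1 = 1.316 + 1.205 − 1 = 1.521.
q = 5.67×10⁻⁸ × 1.219×10¹⁰ / 1.521.

q ≈ 455 W/m²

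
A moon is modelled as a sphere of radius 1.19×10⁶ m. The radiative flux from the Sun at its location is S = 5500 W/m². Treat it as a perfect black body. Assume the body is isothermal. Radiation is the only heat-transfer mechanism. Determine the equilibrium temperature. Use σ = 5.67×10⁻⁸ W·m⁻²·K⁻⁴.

At equilibrium, absorbed power = emitted power.
Absorbing cross-section = πr² = 4.449×10¹² m²; emitting surface = 4πr² = 1.780×10¹³ m² (ratio 4).
S·A_cross = εσ·A_surf·T⁴  ⇒  T⁴ = S/(4σ).
T⁴ = 1.00·5500/(4·5.67×10⁻⁸) = 2.425×10¹⁰ K⁴.
T = (2.425×10¹⁰)^(1/4).

T ≈ 395 K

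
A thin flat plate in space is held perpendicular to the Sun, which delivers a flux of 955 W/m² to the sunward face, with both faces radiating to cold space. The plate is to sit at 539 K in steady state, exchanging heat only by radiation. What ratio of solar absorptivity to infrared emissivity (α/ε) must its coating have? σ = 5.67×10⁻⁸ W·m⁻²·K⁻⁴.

Balance: αS·A = εσ·2A·T⁴ ⇒ α/ε = 2σT⁴/S.
α/ε = 2·5.67×10⁻⁸·(539)⁴/955 = 2·5.67×10⁻⁸·8.440×10¹⁰/955.

α/ε ≈ 10.0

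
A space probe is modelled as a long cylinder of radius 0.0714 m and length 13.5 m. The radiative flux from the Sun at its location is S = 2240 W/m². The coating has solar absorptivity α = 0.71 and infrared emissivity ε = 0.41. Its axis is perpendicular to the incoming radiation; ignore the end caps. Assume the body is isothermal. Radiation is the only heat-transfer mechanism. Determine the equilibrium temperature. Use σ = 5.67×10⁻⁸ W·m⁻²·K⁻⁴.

At equilibrium, absorbed power = emitted power.
Absorbing cross-section = 2rL = 1.928 m²; emitting surface = 2πrL = 6.056 m² (ratio π).
αS·A_cross = εσ·A_surf·T⁴  ⇒  T⁴ = αS/(ε·πσ).
T⁴ = 0.710·2240/(0.41·π·5.67×10⁻⁸) = 2.178×10¹⁰ K⁴.
T = (2.178×10¹⁰)^(1/4).

T ≈ 384 K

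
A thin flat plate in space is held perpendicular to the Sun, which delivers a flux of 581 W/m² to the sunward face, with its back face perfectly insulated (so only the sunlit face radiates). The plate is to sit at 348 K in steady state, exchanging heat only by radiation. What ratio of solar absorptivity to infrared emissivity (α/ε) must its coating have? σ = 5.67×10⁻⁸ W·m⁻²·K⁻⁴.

α/ε ≈ 1.43

Balance: αS·A = εσ·1A·T⁴ ⇒ α/ε = σT⁴/S.
α/ε = 5.67×10⁻⁸·(348)⁴/581 = 5.67×10⁻⁸·1.467×10¹⁰/581.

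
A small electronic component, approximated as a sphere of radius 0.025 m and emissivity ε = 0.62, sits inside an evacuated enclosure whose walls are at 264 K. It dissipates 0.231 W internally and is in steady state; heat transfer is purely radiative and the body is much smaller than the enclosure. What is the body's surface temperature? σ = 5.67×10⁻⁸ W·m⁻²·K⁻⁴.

For a small grey body in a large enclosure, net radiated power = εσA(T⁴ − T_w⁴).
Steady state: P = εσA(T⁴ − T_w⁴) with A = 4πr² = 0.007854 m².
T⁴ = P/(εσA) + T_w⁴ = 0.231/(0.62·5.67×10⁻⁸·0.007854) + (264)⁴
    = 8.367×10⁸ + 4.858×10⁹ = 5.694×10⁹ K⁴.

T ≈ 275 K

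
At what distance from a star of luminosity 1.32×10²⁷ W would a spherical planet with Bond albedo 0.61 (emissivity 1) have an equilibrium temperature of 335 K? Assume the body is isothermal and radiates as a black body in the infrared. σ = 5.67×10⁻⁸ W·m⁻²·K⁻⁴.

d ≈ 1.20×10¹¹ m

For an isothermal black-emitting sphere, (1−a)S·πr² = σ·4πr²·T⁴ ⇒ S = 4σT⁴/(1−a).
S = 4·5.67×10⁻⁸·(335)⁴/0.390 = 7324 W/m².
Flux falls as S = L/(4πd²), so d = √(L/(4πS)) = √(1.32×10²⁷/(4π·7324)).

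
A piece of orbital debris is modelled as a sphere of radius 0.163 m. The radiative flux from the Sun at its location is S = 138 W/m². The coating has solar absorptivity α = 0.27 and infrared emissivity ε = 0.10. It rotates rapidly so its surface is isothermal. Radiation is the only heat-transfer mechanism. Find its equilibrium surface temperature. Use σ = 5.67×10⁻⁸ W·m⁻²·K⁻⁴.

T ≈ 201 K

At equilibrium, absorbed power = emitted power.
Absorbing cross-section = πr² = 0.08347 m²; emitting surface = 4πr² = 0.3339 m² (ratio 4).
αS·A_cross = εσ·A_surf·T⁴  ⇒  T⁴ = αS/(ε·4σ).
T⁴ = 0.270·138/(0.10·4·5.67×10⁻⁸) = 1.643×10⁹ K⁴.
T = (1.643×10⁹)^(1/4).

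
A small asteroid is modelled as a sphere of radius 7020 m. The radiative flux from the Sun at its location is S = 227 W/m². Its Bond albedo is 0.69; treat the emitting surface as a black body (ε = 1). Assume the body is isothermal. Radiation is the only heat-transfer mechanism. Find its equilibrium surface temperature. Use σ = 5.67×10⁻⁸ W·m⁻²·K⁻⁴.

T ≈ 133 K

At equilibrium, absorbed power = emitted power.
Absorbing cross-section = πr² = 1.548×10⁸ m²; emitting surface = 4πr² = 6.193×10⁸ m² (ratio 4).
(1−a)S·A_cross = εσ·A_surf·T⁴  ⇒  T⁴ = (1−a)S/(4σ).
T⁴ = 0.310·227/(4·5.67×10⁻⁸) = 3.103×10⁸ K⁴.
T = (3.103×10⁸)^(1/4).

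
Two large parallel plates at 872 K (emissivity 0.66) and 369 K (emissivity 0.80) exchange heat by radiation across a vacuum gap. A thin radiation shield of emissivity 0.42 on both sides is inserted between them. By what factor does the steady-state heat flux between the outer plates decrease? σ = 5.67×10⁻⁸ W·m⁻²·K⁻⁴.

factor ≈ 3.13

Without shield: q₀ = σΔ(T⁴)/(1/ε₁+1/ε₂−1) with denominator 1.765.
With shield the two gaps are in series; the resistances add: (1/ε₁+1/ε_s−1)+(1/ε_s+1/ε₂−1) = 2.896+2.631 = 5.527.
Heat-flux ratio q₀/q = 5.527/1.765.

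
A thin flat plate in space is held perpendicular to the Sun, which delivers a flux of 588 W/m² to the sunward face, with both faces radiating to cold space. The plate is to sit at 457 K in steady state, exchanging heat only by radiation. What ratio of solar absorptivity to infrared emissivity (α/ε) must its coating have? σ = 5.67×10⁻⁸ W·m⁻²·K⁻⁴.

α/ε ≈ 8.41

Balance: αS·A = εσ·2A·T⁴ ⇒ α/ε = 2σT⁴/S.
α/ε = 2·5.67×10⁻⁸·(457)⁴/588 = 2·5.67×10⁻⁸·4.362×10¹⁰/588.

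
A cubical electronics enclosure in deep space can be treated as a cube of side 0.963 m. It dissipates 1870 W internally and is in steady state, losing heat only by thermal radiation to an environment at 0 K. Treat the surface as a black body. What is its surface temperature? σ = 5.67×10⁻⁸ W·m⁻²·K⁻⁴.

Steady state: internal power = radiated power, P = εσA T⁴.
Radiating area A = 6L² = 5.564 m².
T⁴ = P/(εσA) = 1870/(1.0·5.67×10⁻⁸·5.564) = 5.927×10⁹ K⁴.
T = (5.927×10⁹)^(1/4).

T ≈ 277 K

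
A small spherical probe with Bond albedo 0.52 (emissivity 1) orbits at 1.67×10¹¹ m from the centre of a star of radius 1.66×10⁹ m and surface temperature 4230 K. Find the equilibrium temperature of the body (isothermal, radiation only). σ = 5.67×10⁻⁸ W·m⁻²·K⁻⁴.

T ≈ 248 K

The star's surface emits σT_*⁴; at distance d the flux is S = σT_*⁴(R_*/d)².
S = 5.67×10⁻⁸·(4230)⁴·(1.66×10⁹/1.67×10¹¹)² = 1794 W/m².
For an isothermal sphere T⁴ = (1−a)S/(4σ) = 3.796×10⁹ K⁴.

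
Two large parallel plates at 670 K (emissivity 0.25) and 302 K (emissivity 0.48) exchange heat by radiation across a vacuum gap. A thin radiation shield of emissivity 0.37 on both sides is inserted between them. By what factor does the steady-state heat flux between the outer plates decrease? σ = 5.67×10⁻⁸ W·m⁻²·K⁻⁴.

Without shield: q₀ = σΔ(T⁴)/(1/ε₁+1/ε₂−1) with denominator 5.083.
With shield the two gaps are in series; the resistances add: (1/ε₁+1/ε_s−1)+(1/ε_s+1/ε₂−1) = 5.703+3.786 = 9.489.
Heat-flux ratio q₀/q = 9.489/5.083.

factor ≈ 1.87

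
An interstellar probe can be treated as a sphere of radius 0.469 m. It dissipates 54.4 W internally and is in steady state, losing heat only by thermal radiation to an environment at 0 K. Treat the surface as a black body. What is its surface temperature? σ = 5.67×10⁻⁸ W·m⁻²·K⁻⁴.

T ≈ 136 K

Steady state: internal power = radiated power, P = εσA T⁴.
Radiating area A = 4πr² = 2.764 m².
T⁴ = P/(εσA) = 54.4/(1.0·5.67×10⁻⁸·2.764) = 3.471×10⁸ K⁴.
T = (3.471×10⁸)^(1/4).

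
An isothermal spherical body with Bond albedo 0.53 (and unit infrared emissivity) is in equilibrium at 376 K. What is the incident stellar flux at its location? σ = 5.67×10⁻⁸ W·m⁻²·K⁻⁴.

S ≈ 9640 W/m²

(1−a)S·πr² = σ·4πr²·T⁴ ⇒ S = 4σT⁴/(1−a).
S = 4·5.67×10⁻⁸·1.999×10¹⁰/0.470.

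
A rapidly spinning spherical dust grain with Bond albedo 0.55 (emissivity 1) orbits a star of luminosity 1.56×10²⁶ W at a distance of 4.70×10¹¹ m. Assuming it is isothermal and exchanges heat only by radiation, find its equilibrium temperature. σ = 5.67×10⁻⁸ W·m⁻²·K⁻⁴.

First find the stellar flux at distance d: S = L/(4πd²) = 1.56×10²⁶/(4π·(4.70×10¹¹)²) = 56.20 W/m².
For an isothermal sphere, absorbed (1−a)S·πr² = emitted σ·4πr²·T⁴, so T⁴ = (1−a)S/(4σ).
T⁴ = 0.450·56.20/(4·5.67×10⁻⁸) = 1.115×10⁸ K⁴.

T ≈ 103 K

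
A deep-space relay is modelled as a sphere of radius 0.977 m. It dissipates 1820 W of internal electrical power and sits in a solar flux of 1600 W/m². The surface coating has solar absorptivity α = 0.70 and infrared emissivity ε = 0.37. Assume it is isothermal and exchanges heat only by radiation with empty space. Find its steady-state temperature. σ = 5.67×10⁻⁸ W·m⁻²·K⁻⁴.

T ≈ 379 K

At steady state, absorbed solar power + internal power = radiated power.
Absorbed: α·S·A_cross = 0.70·1600·2.999 = 3359 W (cross-section πr²).
Total input = 3359 + 1820 = 5179 W.
Radiated: εσ·A_surf·T⁴ with A_surf = 4πr² = 11.99 m².
T⁴ = 5179/(0.37·5.67×10⁻⁸·11.99) = 2.058×10¹⁰ K⁴.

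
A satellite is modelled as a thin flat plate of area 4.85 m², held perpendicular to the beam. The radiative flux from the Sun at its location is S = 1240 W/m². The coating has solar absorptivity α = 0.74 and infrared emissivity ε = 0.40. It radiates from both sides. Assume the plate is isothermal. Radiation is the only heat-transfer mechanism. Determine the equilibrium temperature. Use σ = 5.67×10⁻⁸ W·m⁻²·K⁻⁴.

At equilibrium, absorbed power = emitted power.
Absorbing cross-section = A = 4.850 m²; emitting surface = 2A = 9.700 m² (ratio 2).
αS·A_cross = εσ·A_surf·T⁴  ⇒  T⁴ = αS/(ε·2σ).
T⁴ = 0.740·1240/(0.40·2·5.67×10⁻⁸) = 2.023×10¹⁰ K⁴.
T = (2.023×10¹⁰)^(1/4).

T ≈ 377 K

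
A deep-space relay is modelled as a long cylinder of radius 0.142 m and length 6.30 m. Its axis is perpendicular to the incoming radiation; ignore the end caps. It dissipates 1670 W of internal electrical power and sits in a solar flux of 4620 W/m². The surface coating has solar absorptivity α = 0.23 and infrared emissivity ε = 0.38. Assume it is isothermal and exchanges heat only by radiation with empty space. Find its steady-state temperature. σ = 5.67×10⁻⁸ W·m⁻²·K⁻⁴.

At steady state, absorbed solar power + internal power = radiated power.
Absorbed: α·S·A_cross = 0.23·4620·1.789 = 1901 W (cross-section 2rL).
Total input = 1901 + 1670 = 3571 W.
Radiated: εσ·A_surf·T⁴ with A_surf = 2πrL = 5.621 m².
T⁴ = 3571/(0.38·5.67×10⁻⁸·5.621) = 2.949×10¹⁰ K⁴.

T ≈ 414 K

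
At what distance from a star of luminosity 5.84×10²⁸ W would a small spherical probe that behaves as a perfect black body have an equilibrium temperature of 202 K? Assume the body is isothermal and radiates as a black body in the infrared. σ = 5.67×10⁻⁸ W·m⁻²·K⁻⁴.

For an isothermal black-emitting sphere, (1−a)S·πr² = σ·4πr²·T⁴ ⇒ S = 4σT⁴/(1−a).
S = 4·5.67×10⁻⁸·(202)⁴/1.00 = 377.6 W/m².
Flux falls as S = L/(4πd²), so d = √(L/(4πS)) = √(5.84×10²⁸/(4π·377.6)).

d ≈ 3.51×10¹² m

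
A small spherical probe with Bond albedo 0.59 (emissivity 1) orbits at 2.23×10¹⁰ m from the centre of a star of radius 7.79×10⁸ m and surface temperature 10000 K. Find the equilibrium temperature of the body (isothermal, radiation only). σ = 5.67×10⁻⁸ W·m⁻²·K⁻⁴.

T ≈ 1060 K

The star's surface emits σT_*⁴; at distance d the flux is S = σT_*⁴(R_*/d)².
S = 5.67×10⁻⁸·(10000)⁴·(7.79×10⁸/2.23×10¹⁰)² = 6.919×10⁵ W/m².
For an isothermal sphere T⁴ = (1−a)S/(4σ) = 1.251×10¹² K⁴.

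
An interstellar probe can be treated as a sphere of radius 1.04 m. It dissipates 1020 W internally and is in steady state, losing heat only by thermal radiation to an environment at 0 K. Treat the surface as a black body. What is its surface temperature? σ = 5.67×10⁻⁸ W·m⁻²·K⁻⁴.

T ≈ 191 K

Steady state: internal power = radiated power, P = εσA T⁴.
Radiating area A = 4πr² = 13.59 m².
T⁴ = P/(εσA) = 1020/(1.0·5.67×10⁻⁸·13.59) = 1.324×10⁹ K⁴.
T = (1.324×10⁹)^(1/4).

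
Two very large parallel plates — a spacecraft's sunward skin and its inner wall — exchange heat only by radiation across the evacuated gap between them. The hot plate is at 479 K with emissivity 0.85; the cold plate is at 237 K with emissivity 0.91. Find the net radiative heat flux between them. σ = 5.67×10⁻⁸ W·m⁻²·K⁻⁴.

q ≈ 2200 W/m²

For two infinite grey parallel plates, q = σ(T₁⁴ − T₂⁴)/(1/ε₁ + 1/ε₂ − 1).
T₁⁴ − T₂⁴ = 5.264×10¹⁰ − 3.155×10⁹ = 4.949×10¹⁰ K⁴.
1/ε₁ + 1/ε₂ − 1 = 1.176 + 1.099 − 1 = 1.275.
q = 5.67×10⁻⁸ × 4.949×10¹⁰ / 1.275.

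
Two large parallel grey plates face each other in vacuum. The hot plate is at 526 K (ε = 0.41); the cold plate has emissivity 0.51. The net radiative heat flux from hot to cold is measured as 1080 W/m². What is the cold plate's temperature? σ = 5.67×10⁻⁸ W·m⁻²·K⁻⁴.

T₂ ≈ 330 K

q = σ(T₁⁴ − T₂⁴)/(1/ε₁ + 1/ε₂ − 1); denominator = 3.400.
T₂⁴ = T₁⁴ − q·(1/ε₁+1/ε₂−1)/σ = 7.655×10¹⁰ − 1080·3.400/5.67×10⁻⁸
    = 1.179×10¹⁰ K⁴.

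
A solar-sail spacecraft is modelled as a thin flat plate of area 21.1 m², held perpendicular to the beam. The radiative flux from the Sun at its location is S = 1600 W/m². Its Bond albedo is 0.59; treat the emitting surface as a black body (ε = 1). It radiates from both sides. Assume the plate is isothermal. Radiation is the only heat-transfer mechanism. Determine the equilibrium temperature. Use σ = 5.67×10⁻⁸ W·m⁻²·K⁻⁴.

T ≈ 276 K

At equilibrium, absorbed power = emitted power.
Absorbing cross-section = A = 21.10 m²; emitting surface = 2A = 42.20 m² (ratio 2).
(1−a)S·A_cross = εσ·A_surf·T⁴  ⇒  T⁴ = (1−a)S/(2σ).
T⁴ = 0.410·1600/(2·5.67×10⁻⁸) = 5.785×10⁹ K⁴.
T = (5.785×10⁹)^(1/4).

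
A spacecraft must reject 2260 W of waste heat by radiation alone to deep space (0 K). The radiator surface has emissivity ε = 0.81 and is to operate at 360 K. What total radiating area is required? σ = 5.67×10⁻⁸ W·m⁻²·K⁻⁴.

A ≈ 2.93 m²

P = εσA T⁴ ⇒ A = P/(εσT⁴).
T⁴ = 1.680×10¹⁰ K⁴.
A = 2260/(0.81 × 5.67×10⁻⁸ × 1.680×10¹⁰).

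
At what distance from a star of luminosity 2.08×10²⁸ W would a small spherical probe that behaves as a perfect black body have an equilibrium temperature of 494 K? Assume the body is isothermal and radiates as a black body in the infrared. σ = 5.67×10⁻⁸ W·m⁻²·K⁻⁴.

For an isothermal black-emitting sphere, (1−a)S·πr² = σ·4πr²·T⁴ ⇒ S = 4σT⁴/(1−a).
S = 4·5.67×10⁻⁸·(494)⁴/1.00 = 13510 W/m².
Flux falls as S = L/(4πd²), so d = √(L/(4πS)) = √(2.08×10²⁸/(4π·13510)).

d ≈ 3.50×10¹¹ m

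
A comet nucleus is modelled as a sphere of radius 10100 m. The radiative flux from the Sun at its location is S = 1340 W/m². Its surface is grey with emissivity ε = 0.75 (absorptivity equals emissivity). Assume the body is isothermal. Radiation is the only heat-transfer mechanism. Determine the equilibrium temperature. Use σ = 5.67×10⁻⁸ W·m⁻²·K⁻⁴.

At equilibrium, absorbed power = emitted power.
Absorbing cross-section = πr² = 3.205×10⁸ m²; emitting surface = 4πr² = 1.282×10⁹ m² (ratio 4).
εS·A_cross = εσ·A_surf·T⁴  ⇒  T⁴ = S/(4σ)   (ε cancels).
T⁴ = 1340/(4·5.67×10⁻⁸) = 5.908×10⁹ K⁴.
T = (5.908×10⁹)^(1/4).

T ≈ 277 K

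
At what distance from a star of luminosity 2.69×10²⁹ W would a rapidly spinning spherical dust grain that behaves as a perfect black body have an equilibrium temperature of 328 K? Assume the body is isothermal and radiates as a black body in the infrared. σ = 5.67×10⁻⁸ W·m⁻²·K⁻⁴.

d ≈ 2.86×10¹² m

For an isothermal black-emitting sphere, (1−a)S·πr² = σ·4πr²·T⁴ ⇒ S = 4σT⁴/(1−a).
S = 4·5.67×10⁻⁸·(328)⁴/1.00 = 2625 W/m².
Flux falls as S = L/(4πd²), so d = √(L/(4πS)) = √(2.69×10²⁹/(4π·2625)).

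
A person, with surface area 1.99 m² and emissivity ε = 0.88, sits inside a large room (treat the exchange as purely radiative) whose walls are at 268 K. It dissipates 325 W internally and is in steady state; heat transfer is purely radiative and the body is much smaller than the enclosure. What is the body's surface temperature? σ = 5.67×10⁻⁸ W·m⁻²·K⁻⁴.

T ≈ 303 K

For a small grey body in a large enclosure, net radiated power = εσA(T⁴ − T_w⁴).
Steady state: P = εσA(T⁴ − T_w⁴) with A = 1.99 m².
T⁴ = P/(εσA) + T_w⁴ = 325/(0.88·5.67×10⁻⁸·1.990) + (268)⁴
    = 3.273×10⁹ + 5.159×10⁹ = 8.432×10⁹ K⁴.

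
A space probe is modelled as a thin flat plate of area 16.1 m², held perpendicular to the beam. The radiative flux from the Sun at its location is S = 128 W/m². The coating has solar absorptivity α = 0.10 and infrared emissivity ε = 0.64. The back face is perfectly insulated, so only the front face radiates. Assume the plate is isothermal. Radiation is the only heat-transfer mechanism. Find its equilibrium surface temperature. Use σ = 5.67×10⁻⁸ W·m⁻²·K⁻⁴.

T ≈ 137 K

At equilibrium, absorbed power = emitted power.
Absorbing cross-section = A = 16.10 m²; emitting surface = A = 16.10 m² (ratio 1).
αS·A_cross = εσ·A_surf·T⁴  ⇒  T⁴ = αS/(ε·1σ).
T⁴ = 0.100·128/(0.64·1·5.67×10⁻⁸) = 3.527×10⁸ K⁴.
T = (3.527×10⁸)^(1/4).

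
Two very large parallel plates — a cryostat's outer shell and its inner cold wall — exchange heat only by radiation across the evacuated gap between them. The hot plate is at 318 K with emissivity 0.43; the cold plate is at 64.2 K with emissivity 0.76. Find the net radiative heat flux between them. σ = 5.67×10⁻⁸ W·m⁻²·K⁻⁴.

q ≈ 219 W/m²

For two infinite grey parallel plates, q = σ(T₁⁴ − T₂⁴)/(1/ε₁ + 1/ε₂ − 1).
T₁⁴ − T₂⁴ = 1.023×10¹⁰ − 1.699×10⁷ = 1.021×10¹⁰ K⁴.
1/ε₁ + 1/ε₂ − 1 = 2.326 + 1.316 − 1 = 2.641.
q = 5.67×10⁻⁸ × 1.021×10¹⁰ / 2.641.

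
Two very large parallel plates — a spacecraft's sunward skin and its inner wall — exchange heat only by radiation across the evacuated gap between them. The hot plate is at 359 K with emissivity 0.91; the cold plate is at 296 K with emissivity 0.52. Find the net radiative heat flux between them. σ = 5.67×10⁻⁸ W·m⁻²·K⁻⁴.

For two infinite grey parallel plates, q = σ(T₁⁴ − T₂⁴)/(1/ε₁ + 1/ε₂ − 1).
T₁⁴ − T₂⁴ = 1.661×10¹⁰ − 7.677×10⁹ = 8.934×10⁹ K⁴.
1/ε₁ + 1/ε₂ − 1 = 1.099 + 1.923 − 1 = 2.022.
q = 5.67×10⁻⁸ × 8.934×10⁹ / 2.022.

q ≈ 251 W/m²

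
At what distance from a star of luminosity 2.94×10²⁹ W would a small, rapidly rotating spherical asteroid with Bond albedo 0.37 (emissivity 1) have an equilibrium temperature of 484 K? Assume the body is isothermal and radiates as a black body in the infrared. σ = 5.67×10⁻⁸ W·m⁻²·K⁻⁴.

For an isothermal black-emitting sphere, (1−a)S·πr² = σ·4πr²·T⁴ ⇒ S = 4σT⁴/(1−a).
S = 4·5.67×10⁻⁸·(484)⁴/0.630 = 19760 W/m².
Flux falls as S = L/(4πd²), so d = √(L/(4πS)) = √(2.94×10²⁹/(4π·19760)).

d ≈ 1.09×10¹² m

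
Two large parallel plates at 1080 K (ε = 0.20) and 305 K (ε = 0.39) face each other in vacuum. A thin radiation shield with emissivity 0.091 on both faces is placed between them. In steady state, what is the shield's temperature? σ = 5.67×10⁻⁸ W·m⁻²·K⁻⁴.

In steady state the net flux on the hot side equals that on the cold side.
σ(T₁⁴−T_s⁴)/D₁ = σ(T_s⁴−T₂⁴)/D₂, with D₁ = 1/ε₁+1/ε_s−1 = 14.99, D₂ = 1/ε_s+1/ε₂−1 = 12.55.
Solve for T_s⁴: T_s⁴ = (D₂·T₁⁴ + D₁·T₂⁴)/(D₁+D₂) = 6.248×10¹¹ K⁴.

T_s ≈ 889 K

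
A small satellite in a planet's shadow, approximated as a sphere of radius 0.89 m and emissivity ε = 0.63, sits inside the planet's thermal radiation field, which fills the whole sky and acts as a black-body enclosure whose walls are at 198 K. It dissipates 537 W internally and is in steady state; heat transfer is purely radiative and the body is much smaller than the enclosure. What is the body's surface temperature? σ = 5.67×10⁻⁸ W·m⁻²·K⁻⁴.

T ≈ 235 K

For a small grey body in a large enclosure, net radiated power = εσA(T⁴ − T_w⁴).
Steady state: P = εσA(T⁴ − T_w⁴) with A = 4πr² = 9.954 m².
T⁴ = P/(εσA) + T_w⁴ = 537/(0.63·5.67×10⁻⁸·9.954) + (198)⁴
    = 1.510×10⁹ + 1.537×10⁹ = 3.047×10⁹ K⁴.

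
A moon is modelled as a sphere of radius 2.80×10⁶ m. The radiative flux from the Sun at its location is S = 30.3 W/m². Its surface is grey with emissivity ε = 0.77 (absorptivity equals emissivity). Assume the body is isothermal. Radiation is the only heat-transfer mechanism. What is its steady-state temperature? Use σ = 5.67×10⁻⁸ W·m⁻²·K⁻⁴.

At equilibrium, absorbed power = emitted power.
Absorbing cross-section = πr² = 2.463×10¹³ m²; emitting surface = 4πr² = 9.852×10¹³ m² (ratio 4).
εS·A_cross = εσ·A_surf·T⁴  ⇒  T⁴ = S/(4σ)   (ε cancels).
T⁴ = 30.3/(4·5.67×10⁻⁸) = 1.336×10⁸ K⁴.
T = (1.336×10⁸)^(1/4).

T ≈ 108 K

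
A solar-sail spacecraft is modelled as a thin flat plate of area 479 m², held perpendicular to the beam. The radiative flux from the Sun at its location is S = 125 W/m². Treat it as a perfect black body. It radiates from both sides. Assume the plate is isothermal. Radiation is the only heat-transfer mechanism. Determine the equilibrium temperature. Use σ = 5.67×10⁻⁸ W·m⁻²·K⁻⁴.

At equilibrium, absorbed power = emitted power.
Absorbing cross-section = A = 479.0 m²; emitting surface = 2A = 958.0 m² (ratio 2).
S·A_cross = εσ·A_surf·T⁴  ⇒  T⁴ = S/(2σ).
T⁴ = 1.00·125/(2·5.67×10⁻⁸) = 1.102×10⁹ K⁴.
T = (1.102×10⁹)^(1/4).

T ≈ 182 K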